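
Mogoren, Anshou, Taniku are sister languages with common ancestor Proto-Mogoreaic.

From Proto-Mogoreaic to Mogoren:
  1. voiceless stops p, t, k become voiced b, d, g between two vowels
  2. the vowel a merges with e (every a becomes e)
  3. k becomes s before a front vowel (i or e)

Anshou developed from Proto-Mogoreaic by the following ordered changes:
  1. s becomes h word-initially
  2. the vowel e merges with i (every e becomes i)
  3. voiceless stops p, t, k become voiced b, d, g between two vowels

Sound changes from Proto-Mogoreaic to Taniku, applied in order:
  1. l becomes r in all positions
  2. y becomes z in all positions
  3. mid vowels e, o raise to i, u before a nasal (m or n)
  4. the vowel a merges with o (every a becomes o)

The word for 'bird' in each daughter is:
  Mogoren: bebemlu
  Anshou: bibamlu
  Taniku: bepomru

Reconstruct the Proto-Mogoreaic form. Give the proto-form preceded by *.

*bepamlu

Position 3: Mogoren has b, Anshou has b, Taniku has p. Taniku preserves p here (none of its changes turn any other segment into p), so the proto-segment is *p.
Position 6: Mogoren has l, Anshou has l, Taniku has r. Mogoren preserves l here (none of its changes turn any other segment into l), so the proto-segment is *l.
Continuing position by position gives *bepamlu; check it forward:
Mogoren: *bepamlu > bebamlu > bebemlu  (by intervocalic voicing, vowel merger)
Anshou: *bepamlu > bipamlu > bibamlu  (by vowel merger, intervocalic voicing)
Taniku: *bepamlu
  bepamlu → bepamru   [unconditioned shift]
  bepamru (rule 2 does not apply)
  bepamru (rule 3 does not apply)
  bepamru → bepomru   [vowel merger]
  giving Taniku bepomru.
No other proto-form is consistent with every reflex, so the reconstruction is *bepamlu.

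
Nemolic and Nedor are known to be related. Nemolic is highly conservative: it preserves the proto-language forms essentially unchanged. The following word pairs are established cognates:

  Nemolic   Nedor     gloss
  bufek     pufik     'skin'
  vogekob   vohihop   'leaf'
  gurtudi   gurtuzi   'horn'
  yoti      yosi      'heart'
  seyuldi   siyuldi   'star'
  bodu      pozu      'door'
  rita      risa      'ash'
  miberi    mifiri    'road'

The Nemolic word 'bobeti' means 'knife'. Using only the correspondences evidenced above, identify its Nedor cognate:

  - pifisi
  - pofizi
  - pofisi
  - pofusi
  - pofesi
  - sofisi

bodu ~ pozu — Nemolic b corresponds to Nedor p word-initially before a back vowel.
miberi ~ mifiri — Nemolic b corresponds to Nedor f between vowels (before a front vowel).
bufek ~ pufik, vogekob ~ vohihop — Nemolic e corresponds to Nedor i after a consonant, before a consonant other than r, m, n, p, b, f, v.
yoti ~ yosi — Nemolic t corresponds to Nedor s between vowels (before a front vowel).
Applying these to Nemolic 'bobeti':
  bobeti → pobeti   (b→p word-initially before a back vowel)
  pobeti → pofeti   (b→f between vowels (before a front vowel))
  pofeti → pofiti   (e→i after a consonant, before a consonant other than r, m, n, p, b, f, v)
  pofiti → pofisi   (t→s between vowels (before a front vowel))
So the Nedor cognate is 'pofisi'.

pofisi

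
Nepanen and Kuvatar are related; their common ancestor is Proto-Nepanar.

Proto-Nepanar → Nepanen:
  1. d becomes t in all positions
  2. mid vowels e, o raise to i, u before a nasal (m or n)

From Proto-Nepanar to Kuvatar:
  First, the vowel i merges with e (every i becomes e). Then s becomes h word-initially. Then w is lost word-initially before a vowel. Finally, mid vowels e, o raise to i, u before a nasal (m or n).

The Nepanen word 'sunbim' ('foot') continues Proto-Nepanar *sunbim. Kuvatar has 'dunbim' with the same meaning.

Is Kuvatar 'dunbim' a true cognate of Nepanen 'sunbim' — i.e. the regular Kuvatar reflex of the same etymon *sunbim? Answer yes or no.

no

Derive the expected Kuvatar reflex of *sunbim:
Kuvatar: *sunbim
  sunbim → sunbem   [vowel merger]
  sunbem → hunbem   [debuccalisation]
  hunbem (rule 3 does not apply)
  hunbem → hunbim   [pre-nasal raising]
  giving Kuvatar hunbim.
The regular Kuvatar reflex would be 'hunbim', but the attested form is 'dunbim'. The correspondence is irregular, so they are not cognates (the Kuvatar form has a different source).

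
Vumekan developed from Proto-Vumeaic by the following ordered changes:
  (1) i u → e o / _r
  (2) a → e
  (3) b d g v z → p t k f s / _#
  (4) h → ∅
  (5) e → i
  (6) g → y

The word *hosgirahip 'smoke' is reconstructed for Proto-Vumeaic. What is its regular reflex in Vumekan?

osyiriip

Vumekan: *hosgirahip > hosgerahip > hosgerehip > osgereip > osgiriip > osyiriip  (by pre-rhotic lowering, vowel merger, h-loss, vowel merger, unconditioned shift)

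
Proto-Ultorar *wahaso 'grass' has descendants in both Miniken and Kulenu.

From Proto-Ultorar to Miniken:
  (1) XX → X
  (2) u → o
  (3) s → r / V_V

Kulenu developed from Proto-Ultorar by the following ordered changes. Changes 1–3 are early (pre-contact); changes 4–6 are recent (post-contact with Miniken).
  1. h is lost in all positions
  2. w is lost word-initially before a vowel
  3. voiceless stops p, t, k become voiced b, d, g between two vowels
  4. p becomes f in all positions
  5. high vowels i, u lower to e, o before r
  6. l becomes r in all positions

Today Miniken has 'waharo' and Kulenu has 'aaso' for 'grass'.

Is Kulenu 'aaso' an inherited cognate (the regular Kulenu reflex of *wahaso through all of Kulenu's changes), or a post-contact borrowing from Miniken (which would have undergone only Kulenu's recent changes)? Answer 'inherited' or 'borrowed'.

If inherited, *wahaso would pass through all of Kulenu's changes:
Kulenu: *wahaso
  wahaso → waaso   [h-loss]
  waaso → aaso   [glide loss]
  aaso (rule 3 does not apply)
  aaso (rule 4 does not apply)
  aaso (rule 5 does not apply)
  aaso (rule 6 does not apply)
  giving Kulenu aaso.
If borrowed from Miniken 'waharo' after the early changes, it would undergo only the recent ones:
  rule 4 (unconditioned shift): no change (waharo)
  rule 5 (pre-rhotic lowering): no change (waharo)
  rule 6 (unconditioned shift): no change (waharo)
  ⇒ as a loan: waharo
Kulenu 'aaso' matches the inherited outcome exactly, so it is an inherited cognate, not a loan.

inherited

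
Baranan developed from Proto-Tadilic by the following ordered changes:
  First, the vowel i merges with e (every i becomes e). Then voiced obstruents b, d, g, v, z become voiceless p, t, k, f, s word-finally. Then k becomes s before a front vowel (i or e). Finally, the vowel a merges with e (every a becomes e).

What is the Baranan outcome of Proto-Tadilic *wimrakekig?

Baranan: *wimrakekig > wemrakekeg > wemrakekek > wemrasesek > wemresesek  (by vowel merger, final devoicing, palatalisation, vowel merger)

wemresesek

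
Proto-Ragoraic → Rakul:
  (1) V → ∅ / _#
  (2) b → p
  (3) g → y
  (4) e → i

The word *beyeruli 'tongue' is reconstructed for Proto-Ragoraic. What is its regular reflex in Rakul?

Rakul: start from *beyeruli.
  rule 1 (apocope): beyeruli → beyerul
  rule 2 (unconditioned shift): beyerul → peyerul
  rule 3: no change — peyerul
  rule 4 (vowel merger): peyerul → piyirul
  ⇒ Rakul piyirul

piyirul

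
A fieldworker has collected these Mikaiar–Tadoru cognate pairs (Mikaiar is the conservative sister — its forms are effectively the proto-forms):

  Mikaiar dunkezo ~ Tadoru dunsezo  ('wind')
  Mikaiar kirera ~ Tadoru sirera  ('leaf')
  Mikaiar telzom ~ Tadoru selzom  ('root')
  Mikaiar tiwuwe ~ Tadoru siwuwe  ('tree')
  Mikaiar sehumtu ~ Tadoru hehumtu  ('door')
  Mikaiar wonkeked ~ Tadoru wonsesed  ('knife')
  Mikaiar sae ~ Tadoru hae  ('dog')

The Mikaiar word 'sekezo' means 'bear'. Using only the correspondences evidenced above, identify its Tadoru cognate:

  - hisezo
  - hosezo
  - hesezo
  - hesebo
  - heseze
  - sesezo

sehumtu ~ hehumtu — Mikaiar s corresponds to Tadoru h word-initially before a front vowel.
wonkeked ~ wonsesed — Mikaiar k corresponds to Tadoru s between vowels (before a front vowel).
Applying these to Mikaiar 'sekezo':
  sekezo → hekezo   (s→h word-initially before a front vowel)
  hekezo → hesezo   (k→s between vowels (before a front vowel))
So the Tadoru cognate is 'hesezo'.

hesezo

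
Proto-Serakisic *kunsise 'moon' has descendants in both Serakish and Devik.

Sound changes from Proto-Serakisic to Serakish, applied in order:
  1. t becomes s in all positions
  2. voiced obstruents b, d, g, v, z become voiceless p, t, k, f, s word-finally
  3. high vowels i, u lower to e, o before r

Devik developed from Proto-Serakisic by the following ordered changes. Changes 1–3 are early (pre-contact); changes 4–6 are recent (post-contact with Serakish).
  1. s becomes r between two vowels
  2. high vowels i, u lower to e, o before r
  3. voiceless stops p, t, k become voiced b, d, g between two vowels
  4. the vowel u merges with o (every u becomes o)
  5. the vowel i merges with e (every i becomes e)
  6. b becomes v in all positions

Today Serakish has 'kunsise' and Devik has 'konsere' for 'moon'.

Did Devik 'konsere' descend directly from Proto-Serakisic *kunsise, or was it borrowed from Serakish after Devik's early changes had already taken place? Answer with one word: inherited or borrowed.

If inherited, *kunsise would pass through all of Devik's changes:
Devik: *kunsise > kunsire > kunsere > konsere  (by rhotacism, pre-rhotic lowering, vowel merger)
If borrowed from Serakish 'kunsise' after the early changes, it would undergo only the recent ones:
  rule 4 (vowel merger): kunsise → konsise
  rule 5 (vowel merger): konsise → konsese
  rule 6 (unconditioned shift): no change (konsese)
  ⇒ as a loan: konsese
Devik 'konsere' matches the inherited outcome exactly, so it is an inherited cognate, not a loan.

inherited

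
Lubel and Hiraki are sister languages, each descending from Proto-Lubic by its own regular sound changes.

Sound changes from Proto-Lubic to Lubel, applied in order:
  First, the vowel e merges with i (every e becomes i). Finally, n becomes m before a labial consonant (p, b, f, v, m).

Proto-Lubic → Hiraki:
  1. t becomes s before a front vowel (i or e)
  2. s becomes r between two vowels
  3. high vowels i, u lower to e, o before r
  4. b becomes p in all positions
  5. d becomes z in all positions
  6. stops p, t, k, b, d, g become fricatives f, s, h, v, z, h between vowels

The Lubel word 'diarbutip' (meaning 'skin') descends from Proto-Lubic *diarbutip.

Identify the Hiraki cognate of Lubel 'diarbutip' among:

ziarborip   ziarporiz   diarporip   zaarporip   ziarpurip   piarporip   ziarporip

Hiraki: *diarbutip > diarbusip > diarburip > diarborip > diarporip > ziarporip  (by palatalisation, rhotacism, pre-rhotic lowering, unconditioned shift, unconditioned shift)
Only 'ziarporip' matches the regular Hiraki development of *diarbutip.

ziarporip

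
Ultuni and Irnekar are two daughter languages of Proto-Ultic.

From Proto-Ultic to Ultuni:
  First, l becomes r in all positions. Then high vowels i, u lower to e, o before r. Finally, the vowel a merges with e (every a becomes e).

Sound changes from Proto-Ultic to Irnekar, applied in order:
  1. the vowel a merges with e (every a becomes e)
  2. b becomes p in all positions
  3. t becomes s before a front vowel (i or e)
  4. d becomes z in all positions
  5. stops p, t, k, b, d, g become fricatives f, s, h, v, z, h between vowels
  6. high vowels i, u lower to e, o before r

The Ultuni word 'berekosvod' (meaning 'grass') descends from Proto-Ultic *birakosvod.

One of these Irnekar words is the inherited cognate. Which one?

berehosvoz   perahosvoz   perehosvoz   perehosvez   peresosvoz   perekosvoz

perehosvoz

Irnekar: *birakosvod
  birakosvod → birekosvod   [vowel merger]
  birekosvod → pirekosvod   [unconditioned shift]
  pirekosvod (rule 3 does not apply)
  pirekosvod → pirekosvoz   [unconditioned shift]
  pirekosvoz → pirehosvoz   [intervocalic lenition]
  pirehosvoz → perehosvoz   [pre-rhotic lowering]
  giving Irnekar perehosvoz.
The other candidates each miss or misapply at least one Irnekar change.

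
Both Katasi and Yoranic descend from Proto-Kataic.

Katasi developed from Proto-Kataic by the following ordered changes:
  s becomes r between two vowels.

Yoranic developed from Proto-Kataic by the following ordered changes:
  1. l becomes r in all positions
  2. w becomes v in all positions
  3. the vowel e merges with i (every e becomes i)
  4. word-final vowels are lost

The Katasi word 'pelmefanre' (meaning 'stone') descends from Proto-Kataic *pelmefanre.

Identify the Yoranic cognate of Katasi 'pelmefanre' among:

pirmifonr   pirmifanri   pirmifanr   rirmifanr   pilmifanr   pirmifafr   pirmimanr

Yoranic: *pelmefanre > permefanre > pirmifanri > pirmifanr  (by unconditioned shift, vowel merger, apocope)

pirmifanr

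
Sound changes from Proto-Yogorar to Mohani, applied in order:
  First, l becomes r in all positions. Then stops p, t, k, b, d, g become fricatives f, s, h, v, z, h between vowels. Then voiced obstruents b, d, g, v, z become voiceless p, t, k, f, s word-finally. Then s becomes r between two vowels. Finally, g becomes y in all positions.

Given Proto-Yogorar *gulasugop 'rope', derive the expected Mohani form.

yuraruhop

Mohani: start from *gulasugop.
  rule 1 (unconditioned shift): gulasugop → gurasugop
  rule 2 (intervocalic lenition): gurasugop → gurasuhop
  rule 3: no change — gurasuhop
  rule 4 (rhotacism): gurasuhop → guraruhop
  rule 5 (unconditioned shift): guraruhop → yuraruhop
  ⇒ Mohani yuraruhop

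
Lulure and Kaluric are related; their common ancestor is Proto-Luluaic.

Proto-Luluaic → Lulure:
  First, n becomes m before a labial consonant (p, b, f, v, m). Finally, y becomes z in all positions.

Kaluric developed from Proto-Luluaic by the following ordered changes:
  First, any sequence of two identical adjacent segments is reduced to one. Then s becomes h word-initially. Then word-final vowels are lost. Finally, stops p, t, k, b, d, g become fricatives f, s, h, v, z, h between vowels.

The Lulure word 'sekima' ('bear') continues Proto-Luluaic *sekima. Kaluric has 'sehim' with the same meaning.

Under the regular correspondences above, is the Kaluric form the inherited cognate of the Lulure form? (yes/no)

no

Derive the expected Kaluric reflex of *sekima:
Kaluric: *sekima > hekima > hekim > hehim  (by debuccalisation, apocope, intervocalic lenition)
The regular Kaluric reflex would be 'hehim', but the attested form is 'sehim'. The correspondence is irregular, so they are not cognates (the Kaluric form has a different source).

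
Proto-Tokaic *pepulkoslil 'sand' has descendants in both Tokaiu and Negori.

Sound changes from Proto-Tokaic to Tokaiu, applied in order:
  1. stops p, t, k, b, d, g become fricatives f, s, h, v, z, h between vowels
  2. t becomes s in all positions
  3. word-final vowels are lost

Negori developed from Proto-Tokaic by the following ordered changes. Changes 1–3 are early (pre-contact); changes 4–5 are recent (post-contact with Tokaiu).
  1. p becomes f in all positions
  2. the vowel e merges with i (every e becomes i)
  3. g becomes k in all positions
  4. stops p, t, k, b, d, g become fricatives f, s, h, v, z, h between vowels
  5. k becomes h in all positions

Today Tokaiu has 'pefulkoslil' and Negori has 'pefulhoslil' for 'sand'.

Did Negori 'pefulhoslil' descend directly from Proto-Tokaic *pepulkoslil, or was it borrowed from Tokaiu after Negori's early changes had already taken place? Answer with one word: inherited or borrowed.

borrowed

If inherited, *pepulkoslil would pass through all of Negori's changes:
Negori: start from *pepulkoslil.
  rule 1 (unconditioned shift): pepulkoslil → fefulkoslil
  rule 2 (vowel merger): fefulkoslil → fifulkoslil
  rule 3: no change — fifulkoslil
  rule 4: no change — fifulkoslil
  rule 5 (unconditioned shift): fifulkoslil → fifulhoslil
  ⇒ Negori fifulhoslil
If borrowed from Tokaiu 'pefulkoslil' after the early changes, it would undergo only the recent ones:
  rule 4 (intervocalic lenition): no change (pefulkoslil)
  rule 5 (unconditioned shift): pefulkoslil → pefulhoslil
  ⇒ as a loan: pefulhoslil
Negori 'pefulhoslil' matches the loan outcome 'pefulhoslil', not the inherited 'fifulhoslil' — it skipped the early Negori changes, so it was borrowed from Tokaiu.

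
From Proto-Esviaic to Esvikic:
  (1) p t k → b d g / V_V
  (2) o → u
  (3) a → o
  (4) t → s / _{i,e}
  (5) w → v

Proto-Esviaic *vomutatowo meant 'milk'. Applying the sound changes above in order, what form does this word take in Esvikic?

Esvikic: *vomutatowo
  vomutatowo → vomudadowo   [intervocalic voicing]
  vomudadowo → vumudaduwu   [vowel merger]
  vumudaduwu → vumudoduwu   [vowel merger]
  vumudoduwu (rule 4 does not apply)
  vumudoduwu → vumudoduvu   [unconditioned shift]
  giving Esvikic vumudoduvu.

vumudoduvu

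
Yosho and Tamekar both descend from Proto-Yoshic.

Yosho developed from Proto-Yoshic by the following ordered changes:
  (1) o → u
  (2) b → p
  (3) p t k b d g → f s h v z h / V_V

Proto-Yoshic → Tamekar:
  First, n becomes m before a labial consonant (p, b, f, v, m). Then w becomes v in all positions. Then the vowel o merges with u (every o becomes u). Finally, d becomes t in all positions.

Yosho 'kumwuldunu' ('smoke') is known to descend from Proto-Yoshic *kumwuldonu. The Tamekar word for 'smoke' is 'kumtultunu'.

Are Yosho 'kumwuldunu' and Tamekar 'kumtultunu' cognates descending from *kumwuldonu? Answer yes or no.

no

Derive the expected Tamekar reflex of *kumwuldonu:
Tamekar: *kumwuldonu > kumvuldonu > kumvuldunu > kumvultunu  (by unconditioned shift, vowel merger, unconditioned shift)
The regular Tamekar reflex would be 'kumvultunu', but the attested form is 'kumtultunu'. The correspondence is irregular, so they are not cognates (the Tamekar form has a different source).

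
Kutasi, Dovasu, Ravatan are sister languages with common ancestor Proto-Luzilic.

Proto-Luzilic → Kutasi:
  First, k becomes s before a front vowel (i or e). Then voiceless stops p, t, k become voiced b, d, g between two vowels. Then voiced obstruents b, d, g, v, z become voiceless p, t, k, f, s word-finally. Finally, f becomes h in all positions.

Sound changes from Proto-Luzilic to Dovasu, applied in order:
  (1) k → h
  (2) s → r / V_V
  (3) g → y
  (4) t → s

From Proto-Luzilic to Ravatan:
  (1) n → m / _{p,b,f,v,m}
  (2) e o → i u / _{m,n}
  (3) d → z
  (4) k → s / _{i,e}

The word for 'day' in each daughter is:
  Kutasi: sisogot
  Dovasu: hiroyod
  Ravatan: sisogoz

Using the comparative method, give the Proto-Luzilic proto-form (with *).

*kisogod

Position 1: Kutasi has s, Dovasu has h, Ravatan has s. Taking the neighbouring segments as reconstructed: Kutasi s could go back to *k or *s; Dovasu h could go back to *k or *h; Ravatan s could go back to *k or *s — the one source consistent with every daughter is *k.
Position 3: Kutasi has s, Dovasu has r, Ravatan has s. Taking the neighbouring segments as reconstructed: Kutasi s can only go back to *s; Dovasu r could go back to *s or *r; Ravatan s can only go back to *s — the one source consistent with every daughter is *s.
Position 5: Kutasi has g, Dovasu has y, Ravatan has g. Ravatan preserves g here (none of its changes turn any other segment into g), so the proto-segment is *g.
This points to *kisogod. Verify forward in each daughter:
Kutasi: *kisogod > sisogod > sisogot  (by palatalisation, final devoicing)
Dovasu: start from *kisogod.
  rule 1 (unconditioned shift): kisogod → hisogod
  rule 2 (rhotacism): hisogod → hirogod
  rule 3 (unconditioned shift): hirogod → hiroyod
  rule 4: no change — hiroyod
  ⇒ Dovasu hiroyod
Ravatan: *kisogod
  kisogod (rule 1 does not apply)
  kisogod (rule 2 does not apply)
  kisogod → kisogoz   [unconditioned shift]
  kisogoz → sisogoz   [palatalisation]
  giving Ravatan sisogoz.
*kisogod is the unique common source.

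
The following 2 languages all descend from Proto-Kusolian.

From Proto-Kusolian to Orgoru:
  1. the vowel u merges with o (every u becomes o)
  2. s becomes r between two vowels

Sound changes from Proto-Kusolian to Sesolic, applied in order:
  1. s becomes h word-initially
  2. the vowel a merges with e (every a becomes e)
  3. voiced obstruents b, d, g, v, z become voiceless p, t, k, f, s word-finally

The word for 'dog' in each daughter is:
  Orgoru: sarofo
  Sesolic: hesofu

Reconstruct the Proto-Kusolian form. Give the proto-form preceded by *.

Position 1: Orgoru has s, Sesolic has h. Orgoru preserves s here (none of its changes turn any other segment into s), so the proto-segment is *s.
Position 2: Orgoru has a, Sesolic has e. Orgoru preserves a here (none of its changes turn any other segment into a), so the proto-segment is *a.
Verify the candidate proto-form against each daughter:
Orgoru: start from *sasofu.
  rule 1 (vowel merger): sasofu → sasofo
  rule 2 (rhotacism): sasofo → sarofo
  ⇒ Orgoru sarofo
Sesolic: start from *sasofu.
  rule 1 (debuccalisation): sasofu → hasofu
  rule 2 (vowel merger): hasofu → hesofu
  rule 3: no change — hesofu
  ⇒ Sesolic hesofu
Only *sasofu yields all of Orgoru sarofo, Sesolic hesofu.

*sasofu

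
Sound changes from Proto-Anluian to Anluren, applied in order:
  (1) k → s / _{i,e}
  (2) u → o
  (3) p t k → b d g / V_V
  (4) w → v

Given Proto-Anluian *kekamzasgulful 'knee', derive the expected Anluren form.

segamzasgolfol

Anluren: *kekamzasgulful
  kekamzasgulful → sekamzasgulful   [palatalisation]
  sekamzasgulful → sekamzasgolfol   [vowel merger]
  sekamzasgolfol → segamzasgolfol   [intervocalic voicing]
  segamzasgolfol (rule 4 does not apply)
  giving Anluren segamzasgolfol.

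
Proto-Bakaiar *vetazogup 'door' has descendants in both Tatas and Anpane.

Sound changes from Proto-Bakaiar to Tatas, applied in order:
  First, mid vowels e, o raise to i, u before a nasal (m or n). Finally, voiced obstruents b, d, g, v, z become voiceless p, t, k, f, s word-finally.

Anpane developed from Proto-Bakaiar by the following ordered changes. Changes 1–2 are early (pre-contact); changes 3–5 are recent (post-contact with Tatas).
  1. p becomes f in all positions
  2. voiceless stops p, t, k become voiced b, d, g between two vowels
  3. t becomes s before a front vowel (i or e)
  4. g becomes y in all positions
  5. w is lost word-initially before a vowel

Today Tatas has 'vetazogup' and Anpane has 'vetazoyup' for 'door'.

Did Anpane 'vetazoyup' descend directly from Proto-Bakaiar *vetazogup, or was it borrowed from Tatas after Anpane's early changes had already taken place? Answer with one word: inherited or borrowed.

borrowed

If inherited, *vetazogup would pass through all of Anpane's changes:
Anpane: start from *vetazogup.
  rule 1 (unconditioned shift): vetazogup → vetazoguf
  rule 2 (intervocalic voicing): vetazoguf → vedazoguf
  rule 3: no change — vedazoguf
  rule 4 (unconditioned shift): vedazoguf → vedazoyuf
  rule 5: no change — vedazoyuf
  ⇒ Anpane vedazoyuf
If borrowed from Tatas 'vetazogup' after the early changes, it would undergo only the recent ones:
  rule 3 (palatalisation): no change (vetazogup)
  rule 4 (unconditioned shift): vetazogup → vetazoyup
  rule 5 (glide loss): no change (vetazoyup)
  ⇒ as a loan: vetazoyup
Anpane 'vetazoyup' matches the loan outcome 'vetazoyup', not the inherited 'vedazoyuf' — it skipped the early Anpane changes, so it was borrowed from Tatas.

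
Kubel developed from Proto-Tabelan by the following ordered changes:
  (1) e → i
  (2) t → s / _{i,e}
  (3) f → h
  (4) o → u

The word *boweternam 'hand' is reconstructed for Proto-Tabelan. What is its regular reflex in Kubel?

Kubel: *boweternam > bowitirnam > bowisirnam > buwisirnam  (by vowel merger, palatalisation, vowel merger)

buwisirnam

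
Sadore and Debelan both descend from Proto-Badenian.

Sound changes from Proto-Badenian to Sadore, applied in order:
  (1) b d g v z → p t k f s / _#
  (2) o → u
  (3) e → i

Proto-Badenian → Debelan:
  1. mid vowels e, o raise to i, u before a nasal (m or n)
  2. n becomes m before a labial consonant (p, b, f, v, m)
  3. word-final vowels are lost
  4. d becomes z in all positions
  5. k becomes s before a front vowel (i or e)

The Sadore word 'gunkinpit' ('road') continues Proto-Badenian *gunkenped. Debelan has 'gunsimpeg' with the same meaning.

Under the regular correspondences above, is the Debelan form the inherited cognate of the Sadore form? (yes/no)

Derive the expected Debelan reflex of *gunkenped:
Debelan: *gunkenped > gunkinped > gunkimped > gunkimpez > gunsimpez  (by pre-nasal raising, nasal place assimilation, unconditioned shift, palatalisation)
The regular Debelan reflex would be 'gunsimpez', but the attested form is 'gunsimpeg'. The correspondence is irregular, so they are not cognates (the Debelan form has a different source).

no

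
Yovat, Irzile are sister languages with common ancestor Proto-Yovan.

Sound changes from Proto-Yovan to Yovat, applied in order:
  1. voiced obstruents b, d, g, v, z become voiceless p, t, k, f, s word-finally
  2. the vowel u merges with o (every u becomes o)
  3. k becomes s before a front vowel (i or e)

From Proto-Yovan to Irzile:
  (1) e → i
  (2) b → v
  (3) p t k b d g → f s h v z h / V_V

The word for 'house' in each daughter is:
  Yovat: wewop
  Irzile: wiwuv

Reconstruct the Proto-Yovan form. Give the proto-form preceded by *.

Position 4: Yovat has o, Irzile has u. Irzile preserves u here (none of its changes turn any other segment into u), so the proto-segment is *u.
Position 5: Yovat has p, Irzile has v. Taking the neighbouring segments as reconstructed: Yovat p could go back to *p or *b; Irzile v could go back to *b or *v — the one source consistent with every daughter is *b.
Position 2: Yovat has e, Irzile has i. Yovat preserves e here (none of its changes turn any other segment into e), so the proto-segment is *e.
Verify the candidate proto-form against each daughter:
Yovat: *wewub > wewup > wewop  (by final devoicing, vowel merger)
Irzile: *wewub
  wewub → wiwub   [vowel merger]
  wiwub → wiwuv   [unconditioned shift]
  wiwuv (rule 3 does not apply)
  giving Irzile wiwuv.
*wewub is the unique common source.

*wewub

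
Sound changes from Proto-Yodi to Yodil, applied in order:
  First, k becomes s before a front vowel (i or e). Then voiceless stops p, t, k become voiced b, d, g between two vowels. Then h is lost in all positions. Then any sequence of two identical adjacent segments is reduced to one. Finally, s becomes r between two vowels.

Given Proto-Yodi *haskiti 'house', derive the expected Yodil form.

aridi

Yodil: *haskiti > hassiti > hassidi > assidi > asidi > aridi  (by palatalisation, intervocalic voicing, h-loss, degemination, rhotacism)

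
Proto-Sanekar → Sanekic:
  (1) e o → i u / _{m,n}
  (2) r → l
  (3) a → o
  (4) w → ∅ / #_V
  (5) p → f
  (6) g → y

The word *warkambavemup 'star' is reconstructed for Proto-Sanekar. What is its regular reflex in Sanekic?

Sanekic: *warkambavemup > warkambavimup > walkambavimup > wolkombovimup > olkombovimup > olkombovimuf  (by pre-nasal raising, unconditioned shift, vowel merger, glide loss, unconditioned shift)

olkombovimuf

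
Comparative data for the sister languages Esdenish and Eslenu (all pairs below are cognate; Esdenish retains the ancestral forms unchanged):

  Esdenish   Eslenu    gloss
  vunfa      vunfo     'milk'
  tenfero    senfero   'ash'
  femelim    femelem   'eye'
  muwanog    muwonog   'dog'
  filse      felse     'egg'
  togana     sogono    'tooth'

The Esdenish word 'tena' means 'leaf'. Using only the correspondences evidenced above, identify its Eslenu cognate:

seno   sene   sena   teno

seno

tenfero ~ senfero — Esdenish t corresponds to Eslenu s word-initially before a front vowel.
vunfa ~ vunfo, togana ~ sogono — Esdenish a corresponds to Eslenu o word-finally.
Applying these to Esdenish 'tena':
  tena → sena   (t→s word-initially before a front vowel)
  sena → seno   (a→o word-finally)
So the Eslenu cognate is 'seno'.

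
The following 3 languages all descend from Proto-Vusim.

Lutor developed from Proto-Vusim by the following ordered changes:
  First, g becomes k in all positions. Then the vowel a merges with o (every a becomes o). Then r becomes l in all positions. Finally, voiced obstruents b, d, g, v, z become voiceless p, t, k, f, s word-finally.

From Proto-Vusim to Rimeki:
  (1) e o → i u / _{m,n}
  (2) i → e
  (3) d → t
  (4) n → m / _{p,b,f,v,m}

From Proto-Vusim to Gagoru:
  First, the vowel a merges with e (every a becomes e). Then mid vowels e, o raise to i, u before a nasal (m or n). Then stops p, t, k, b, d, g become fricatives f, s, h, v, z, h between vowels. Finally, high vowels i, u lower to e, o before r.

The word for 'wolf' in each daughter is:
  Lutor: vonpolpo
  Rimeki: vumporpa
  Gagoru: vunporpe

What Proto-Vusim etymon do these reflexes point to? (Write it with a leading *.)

*vonporpa

Position 2: Lutor has o, Rimeki has u, Gagoru has u. Taking the neighbouring segments as reconstructed: Lutor o could go back to *a or *o; Rimeki u could go back to *o or *u; Gagoru u could go back to *o or *u — the one source consistent with every daughter is *o.
Position 8: Lutor has o, Rimeki has a, Gagoru has e. Rimeki preserves a here (none of its changes turn any other segment into a), so the proto-segment is *a.
Position 6: Lutor has l, Rimeki has r, Gagoru has r. Rimeki preserves r here (none of its changes turn any other segment into r), so the proto-segment is *r.
Continuing position by position gives *vonporpa; check it forward:
Lutor: *vonporpa
  vonporpa (rule 1 does not apply)
  vonporpa → vonporpo   [vowel merger]
  vonporpo → vonpolpo   [unconditioned shift]
  vonpolpo (rule 4 does not apply)
  giving Lutor vonpolpo.
Rimeki: start from *vonporpa.
  rule 1 (pre-nasal raising): vonporpa → vunporpa
  rule 2: no change — vunporpa
  rule 3: no change — vunporpa
  rule 4 (nasal place assimilation): vunporpa → vumporpa
  ⇒ Rimeki vumporpa
Gagoru: *vonporpa > vonporpe > vunporpe  (by vowel merger, pre-nasal raising)
*vonporpa is the unique common source.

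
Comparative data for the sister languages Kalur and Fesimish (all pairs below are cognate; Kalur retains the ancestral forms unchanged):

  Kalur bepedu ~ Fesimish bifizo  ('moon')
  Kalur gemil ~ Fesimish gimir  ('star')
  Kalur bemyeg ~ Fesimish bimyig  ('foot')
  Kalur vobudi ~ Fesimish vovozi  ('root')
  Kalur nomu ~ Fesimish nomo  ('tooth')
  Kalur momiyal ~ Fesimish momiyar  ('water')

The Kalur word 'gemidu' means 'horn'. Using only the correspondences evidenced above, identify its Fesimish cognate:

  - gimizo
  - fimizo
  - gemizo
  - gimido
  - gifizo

gimizo

gemil ~ gimir, bemyeg ~ bimyig — Kalur e corresponds to Fesimish i after a consonant, before a nasal.
bepedu ~ bifizo — Kalur d corresponds to Fesimish z between vowels (before a back vowel).
bepedu ~ bifizo, nomu ~ nomo — Kalur u corresponds to Fesimish o word-finally.
Applying these to Kalur 'gemidu':
  gemidu → gimidu   (e→i after a consonant, before a nasal)
  gimidu → gimizu   (d→z between vowels (before a back vowel))
  gimizu → gimizo   (u→o word-finally)
So the Fesimish cognate is 'gimizo'.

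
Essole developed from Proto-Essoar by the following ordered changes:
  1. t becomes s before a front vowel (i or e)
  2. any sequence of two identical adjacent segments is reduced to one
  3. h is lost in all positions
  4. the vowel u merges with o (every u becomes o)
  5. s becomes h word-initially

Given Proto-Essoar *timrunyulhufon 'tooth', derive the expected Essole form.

Essole: start from *timrunyulhufon.
  rule 1 (palatalisation): timrunyulhufon → simrunyulhufon
  rule 2: no change — simrunyulhufon
  rule 3 (h-loss): simrunyulhufon → simrunyulufon
  rule 4 (vowel merger): simrunyulufon → simronyolofon
  rule 5 (debuccalisation): simronyolofon → himronyolofon
  ⇒ Essole himronyolofon

himronyolofon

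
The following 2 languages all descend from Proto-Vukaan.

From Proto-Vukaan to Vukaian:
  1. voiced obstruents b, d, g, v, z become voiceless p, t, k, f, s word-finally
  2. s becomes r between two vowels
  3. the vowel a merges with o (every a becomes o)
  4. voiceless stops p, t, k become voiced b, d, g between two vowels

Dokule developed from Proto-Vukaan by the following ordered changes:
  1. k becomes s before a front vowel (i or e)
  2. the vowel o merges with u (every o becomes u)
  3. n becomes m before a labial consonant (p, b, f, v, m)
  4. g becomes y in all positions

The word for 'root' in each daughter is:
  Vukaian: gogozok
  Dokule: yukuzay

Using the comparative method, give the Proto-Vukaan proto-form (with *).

*gokozag

Position 7: Vukaian has k, Dokule has y. Taking the neighbouring segments as reconstructed: Vukaian k could go back to *k or *g; Dokule y could go back to *g or *y — the one source consistent with every daughter is *g.
Position 3: Vukaian has g, Dokule has k. Dokule preserves k here (none of its changes turn any other segment into k), so the proto-segment is *k.
This points to *gokozag. Verify forward in each daughter:
Vukaian: *gokozag > gokozak > gokozok > gogozok  (by final devoicing, vowel merger, intervocalic voicing)
Dokule: *gokozag > gukuzag > yukuzay  (by vowel merger, unconditioned shift)
*gokozag is the unique common source.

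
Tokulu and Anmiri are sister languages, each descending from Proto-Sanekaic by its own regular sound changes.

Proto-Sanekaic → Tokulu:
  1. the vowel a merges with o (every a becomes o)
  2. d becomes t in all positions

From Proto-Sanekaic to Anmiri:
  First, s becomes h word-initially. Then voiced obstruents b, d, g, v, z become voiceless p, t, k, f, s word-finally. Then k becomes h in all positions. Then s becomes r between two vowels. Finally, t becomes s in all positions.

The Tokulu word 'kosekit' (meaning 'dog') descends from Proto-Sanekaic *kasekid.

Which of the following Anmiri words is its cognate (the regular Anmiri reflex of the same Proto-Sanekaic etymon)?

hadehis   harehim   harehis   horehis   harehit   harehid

harehis

Anmiri: *kasekid
  kasekid (rule 1 does not apply)
  kasekid → kasekit   [final devoicing]
  kasekit → hasehit   [unconditioned shift]
  hasehit → harehit   [rhotacism]
  harehit → harehis   [unconditioned shift]
  giving Anmiri harehis.
The other candidates each miss or misapply at least one Anmiri change.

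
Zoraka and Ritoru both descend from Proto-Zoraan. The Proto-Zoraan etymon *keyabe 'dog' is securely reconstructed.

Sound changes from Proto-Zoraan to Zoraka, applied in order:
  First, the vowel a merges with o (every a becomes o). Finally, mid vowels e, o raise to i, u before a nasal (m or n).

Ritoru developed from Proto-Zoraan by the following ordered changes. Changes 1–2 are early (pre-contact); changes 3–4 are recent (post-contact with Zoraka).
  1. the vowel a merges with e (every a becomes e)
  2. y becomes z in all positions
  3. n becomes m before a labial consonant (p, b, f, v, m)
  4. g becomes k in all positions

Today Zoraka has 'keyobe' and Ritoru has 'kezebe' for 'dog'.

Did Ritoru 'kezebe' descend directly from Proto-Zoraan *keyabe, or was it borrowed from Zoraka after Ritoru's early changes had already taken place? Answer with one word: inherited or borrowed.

If inherited, *keyabe would pass through all of Ritoru's changes:
Ritoru: *keyabe > keyebe > kezebe  (by vowel merger, unconditioned shift)
If borrowed from Zoraka 'keyobe' after the early changes, it would undergo only the recent ones:
  rule 3 (nasal place assimilation): no change (keyobe)
  rule 4 (unconditioned shift): no change (keyobe)
  ⇒ as a loan: keyobe
Ritoru 'kezebe' matches the inherited outcome exactly, so it is an inherited cognate, not a loan.

inherited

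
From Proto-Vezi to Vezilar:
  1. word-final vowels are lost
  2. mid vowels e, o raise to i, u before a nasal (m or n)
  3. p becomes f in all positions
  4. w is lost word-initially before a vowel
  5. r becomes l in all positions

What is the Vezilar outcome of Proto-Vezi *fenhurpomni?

Vezilar: *fenhurpomni > fenhurpomn > finhurpumn > finhurfumn > finhulfumn  (by apocope, pre-nasal raising, unconditioned shift, unconditioned shift)

finhulfumn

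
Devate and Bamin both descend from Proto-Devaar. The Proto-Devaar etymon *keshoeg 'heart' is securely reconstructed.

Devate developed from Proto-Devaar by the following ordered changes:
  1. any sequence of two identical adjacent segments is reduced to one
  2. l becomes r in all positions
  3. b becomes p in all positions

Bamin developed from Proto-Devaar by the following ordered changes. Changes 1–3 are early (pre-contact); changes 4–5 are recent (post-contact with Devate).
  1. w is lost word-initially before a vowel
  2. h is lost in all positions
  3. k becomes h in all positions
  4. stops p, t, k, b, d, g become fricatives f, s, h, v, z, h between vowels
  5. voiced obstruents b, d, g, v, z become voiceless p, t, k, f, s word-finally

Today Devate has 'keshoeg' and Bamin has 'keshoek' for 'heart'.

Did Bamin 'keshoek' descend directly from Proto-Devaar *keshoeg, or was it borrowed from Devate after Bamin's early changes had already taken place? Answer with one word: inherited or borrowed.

borrowed

If inherited, *keshoeg would pass through all of Bamin's changes:
Bamin: *keshoeg > kesoeg > hesoeg > hesoek  (by h-loss, unconditioned shift, final devoicing)
If borrowed from Devate 'keshoeg' after the early changes, it would undergo only the recent ones:
  rule 4 (intervocalic lenition): no change (keshoeg)
  rule 5 (final devoicing): keshoeg → keshoek
  ⇒ as a loan: keshoek
Bamin 'keshoek' matches the loan outcome 'keshoek', not the inherited 'hesoek' — it skipped the early Bamin changes, so it was borrowed from Devate.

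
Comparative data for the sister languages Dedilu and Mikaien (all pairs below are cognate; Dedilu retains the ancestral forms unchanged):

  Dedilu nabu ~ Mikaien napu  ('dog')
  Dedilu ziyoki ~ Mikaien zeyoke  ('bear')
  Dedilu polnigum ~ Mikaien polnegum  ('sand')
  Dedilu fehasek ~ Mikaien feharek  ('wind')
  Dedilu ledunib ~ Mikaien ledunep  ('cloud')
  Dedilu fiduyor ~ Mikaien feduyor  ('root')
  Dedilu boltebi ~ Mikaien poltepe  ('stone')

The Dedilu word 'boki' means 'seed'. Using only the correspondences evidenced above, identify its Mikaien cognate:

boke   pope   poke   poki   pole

boltebi ~ poltepe — Dedilu b corresponds to Mikaien p word-initially before a back vowel.
ziyoki ~ zeyoke, boltebi ~ poltepe — Dedilu i corresponds to Mikaien e word-finally.
Applying these to Dedilu 'boki':
  boki → poki   (b→p word-initially before a back vowel)
  poki → poke   (i→e word-finally)
So the Mikaien cognate is 'poke'.

poke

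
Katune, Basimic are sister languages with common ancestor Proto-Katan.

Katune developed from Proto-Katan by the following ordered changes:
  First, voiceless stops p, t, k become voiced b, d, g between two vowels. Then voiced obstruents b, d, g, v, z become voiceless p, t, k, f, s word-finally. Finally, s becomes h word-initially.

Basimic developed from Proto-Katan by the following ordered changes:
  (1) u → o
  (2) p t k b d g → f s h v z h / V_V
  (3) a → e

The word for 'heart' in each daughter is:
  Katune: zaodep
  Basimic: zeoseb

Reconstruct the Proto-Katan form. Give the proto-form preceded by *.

Position 6: Katune has p, Basimic has b. Basimic preserves b here (none of its changes turn any other segment into b), so the proto-segment is *b.
Position 2: Katune has a, Basimic has e. Katune preserves a here (none of its changes turn any other segment into a), so the proto-segment is *a.
This points to *zaoteb. Verify forward in each daughter:
Katune: start from *zaoteb.
  rule 1 (intervocalic voicing): zaoteb → zaodeb
  rule 2 (final devoicing): zaodeb → zaodep
  rule 3: no change — zaodep
  ⇒ Katune zaodep
Basimic: *zaoteb > zaoseb > zeoseb  (by intervocalic lenition, vowel merger)
No other proto-form is consistent with every reflex, so the reconstruction is *zaoteb.

*zaoteb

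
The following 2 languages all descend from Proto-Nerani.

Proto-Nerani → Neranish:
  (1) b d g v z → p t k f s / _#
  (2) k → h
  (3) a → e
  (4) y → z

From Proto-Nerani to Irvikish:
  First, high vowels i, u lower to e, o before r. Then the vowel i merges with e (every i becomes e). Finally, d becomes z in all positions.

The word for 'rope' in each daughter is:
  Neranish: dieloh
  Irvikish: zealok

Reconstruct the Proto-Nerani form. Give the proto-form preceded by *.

*dialok

Position 2: Neranish has i, Irvikish has e. Neranish preserves i here (none of its changes turn any other segment into i), so the proto-segment is *i.
Position 3: Neranish has e, Irvikish has a. Irvikish preserves a here (none of its changes turn any other segment into a), so the proto-segment is *a.
Position 6: Neranish has h, Irvikish has k. Irvikish preserves k here (none of its changes turn any other segment into k), so the proto-segment is *k.
This points to *dialok. Verify forward in each daughter:
Neranish: *dialok > dialoh > dieloh  (by unconditioned shift, vowel merger)
Irvikish: start from *dialok.
  rule 1: no change — dialok
  rule 2 (vowel merger): dialok → dealok
  rule 3 (unconditioned shift): dealok → zealok
  ⇒ Irvikish zealok
No other proto-form is consistent with every reflex, so the reconstruction is *dialok.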